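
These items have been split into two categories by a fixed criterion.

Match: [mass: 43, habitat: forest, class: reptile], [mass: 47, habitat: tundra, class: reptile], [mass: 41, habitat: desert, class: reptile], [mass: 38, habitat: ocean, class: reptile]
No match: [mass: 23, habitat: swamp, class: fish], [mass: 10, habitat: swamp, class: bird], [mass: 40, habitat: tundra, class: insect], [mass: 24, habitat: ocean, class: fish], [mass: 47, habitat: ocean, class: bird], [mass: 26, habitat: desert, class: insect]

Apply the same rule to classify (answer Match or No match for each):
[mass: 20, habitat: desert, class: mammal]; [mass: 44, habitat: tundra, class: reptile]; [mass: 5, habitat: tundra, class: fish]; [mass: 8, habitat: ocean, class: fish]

The distinguishing property — class is reptile — holds for all the 'Match' cases and none of the 'No match' cases.
No match: [mass: 20, habitat: desert, class: mammal], since class is mammal. Match: [mass: 44, habitat: tundra, class: reptile], since class is reptile. No match: [mass: 5, habitat: tundra, class: fish], since class is fish. No match: [mass: 8, habitat: ocean, class: fish], since class is fish.

No match, Match, No match, No match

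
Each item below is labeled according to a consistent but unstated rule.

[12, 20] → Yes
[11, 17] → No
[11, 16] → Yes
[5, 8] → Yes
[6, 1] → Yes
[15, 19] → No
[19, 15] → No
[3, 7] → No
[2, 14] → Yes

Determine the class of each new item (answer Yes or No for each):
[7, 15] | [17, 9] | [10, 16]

No, No, Yes

A rule that fits every label: product is even — true of each 'Yes' example, false of each 'No' one.
[7, 15]: 7·15 = 105 — does not satisfy this, so No. [17, 9]: 17·9 = 153 — does not satisfy this, so No. [10, 16]: 10·16 = 160 — matches, so Yes.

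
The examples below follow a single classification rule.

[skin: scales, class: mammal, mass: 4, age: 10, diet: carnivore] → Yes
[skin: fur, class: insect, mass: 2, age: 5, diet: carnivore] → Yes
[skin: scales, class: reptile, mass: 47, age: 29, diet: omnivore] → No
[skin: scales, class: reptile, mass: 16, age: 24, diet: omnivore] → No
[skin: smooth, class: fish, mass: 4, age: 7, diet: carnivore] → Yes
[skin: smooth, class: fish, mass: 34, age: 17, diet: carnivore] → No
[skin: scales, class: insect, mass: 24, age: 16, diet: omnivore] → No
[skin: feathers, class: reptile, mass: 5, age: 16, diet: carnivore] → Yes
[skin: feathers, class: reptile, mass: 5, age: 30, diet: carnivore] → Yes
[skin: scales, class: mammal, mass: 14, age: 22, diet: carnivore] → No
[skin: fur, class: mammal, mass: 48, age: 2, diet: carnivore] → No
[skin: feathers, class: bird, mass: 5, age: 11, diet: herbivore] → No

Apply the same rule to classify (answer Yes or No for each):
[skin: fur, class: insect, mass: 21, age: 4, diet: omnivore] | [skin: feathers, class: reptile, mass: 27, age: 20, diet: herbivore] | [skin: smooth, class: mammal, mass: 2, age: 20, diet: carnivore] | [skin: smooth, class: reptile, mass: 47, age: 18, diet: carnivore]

All 'Yes' examples share one property — diet is carnivore AND mass ≤ 5 — and every 'No' example lacks it.
[skin: fur, class: insect, mass: 21, age: 4, diet: omnivore]: diet is omnivore, mass = 21, does not fit → No. [skin: feathers, class: reptile, mass: 27, age: 20, diet: herbivore]: diet is herbivore, mass = 27, does not fit → No. [skin: smooth, class: mammal, mass: 2, age: 20, diet: carnivore]: diet is carnivore, mass = 2, checks out → Yes. [skin: smooth, class: reptile, mass: 47, age: 18, diet: carnivore]: diet is carnivore, mass = 47, does not fit → No.

No, No, Yes, No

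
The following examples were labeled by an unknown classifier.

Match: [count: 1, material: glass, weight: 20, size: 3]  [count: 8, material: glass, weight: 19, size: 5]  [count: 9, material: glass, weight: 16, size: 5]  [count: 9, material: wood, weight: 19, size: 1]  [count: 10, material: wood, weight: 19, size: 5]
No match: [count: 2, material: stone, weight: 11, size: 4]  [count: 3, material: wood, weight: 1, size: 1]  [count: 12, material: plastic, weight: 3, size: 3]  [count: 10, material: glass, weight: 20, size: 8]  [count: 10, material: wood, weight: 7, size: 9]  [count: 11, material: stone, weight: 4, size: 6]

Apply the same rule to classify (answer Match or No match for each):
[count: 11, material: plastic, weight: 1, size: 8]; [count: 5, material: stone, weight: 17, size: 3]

Every 'Match' example satisfies: size ≤ 5 AND weight ≥ 16. None of the 'No match' examples do.
No match: [count: 11, material: plastic, weight: 1, size: 8], since size = 8, weight = 1. Match: [count: 5, material: stone, weight: 17, size: 3], since size = 3, weight = 17.

No match, Match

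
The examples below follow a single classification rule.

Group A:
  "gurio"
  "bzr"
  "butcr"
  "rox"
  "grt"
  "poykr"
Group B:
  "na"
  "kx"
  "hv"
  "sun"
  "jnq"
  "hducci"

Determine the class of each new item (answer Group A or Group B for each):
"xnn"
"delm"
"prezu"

Group B, Group B, Group A

'Group A' ⟺ contains 'r'.
"xnn" → no 'r' → Group B. "delm" → no 'r' → Group B. "prezu" → has 'r' → Group A.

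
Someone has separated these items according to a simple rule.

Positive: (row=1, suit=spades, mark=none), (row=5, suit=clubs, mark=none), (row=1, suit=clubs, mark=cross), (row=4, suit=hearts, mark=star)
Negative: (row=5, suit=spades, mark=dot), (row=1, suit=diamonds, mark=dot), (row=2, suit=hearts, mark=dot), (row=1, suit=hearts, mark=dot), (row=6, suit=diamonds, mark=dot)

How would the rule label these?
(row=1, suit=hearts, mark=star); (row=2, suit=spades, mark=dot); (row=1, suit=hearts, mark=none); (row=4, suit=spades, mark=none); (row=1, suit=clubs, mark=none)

Positive, Negative, Positive, Positive, Positive

One predicate separates the groups cleanly: mark is not dot.
(row=1, suit=hearts, mark=star): Positive (mark is star).
(row=2, suit=spades, mark=dot): Negative (mark is dot).
(row=1, suit=hearts, mark=none): Positive (mark is none).
(row=4, suit=spades, mark=none): Positive (mark is none).
(row=1, suit=clubs, mark=none): Positive (mark is none).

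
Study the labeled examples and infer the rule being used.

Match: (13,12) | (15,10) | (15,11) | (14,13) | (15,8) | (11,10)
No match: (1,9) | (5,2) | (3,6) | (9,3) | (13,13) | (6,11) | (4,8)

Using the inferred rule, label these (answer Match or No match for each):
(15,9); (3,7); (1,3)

The distinguishing property — first > second AND sum ≥ 17 — holds for all the 'Match' cases and none of the 'No match' cases.
(15,9): Match (15 > 9, 15+9 = 24). (3,7): No match (3 < 7, 3+7 = 10). (1,3): No match (1 < 3, 1+3 = 4).

Match, No match, No match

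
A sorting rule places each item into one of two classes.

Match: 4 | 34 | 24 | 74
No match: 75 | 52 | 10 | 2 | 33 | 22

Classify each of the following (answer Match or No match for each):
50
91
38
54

The distinguishing property — ends in digit 4 — holds for all the 'Match' cases and none of the 'No match' cases.
50 → last digit 0 → No match. 91 → last digit 1 → No match. 38 → last digit 8 → No match. 54 → last digit 4 → Match.

No match, No match, No match, Match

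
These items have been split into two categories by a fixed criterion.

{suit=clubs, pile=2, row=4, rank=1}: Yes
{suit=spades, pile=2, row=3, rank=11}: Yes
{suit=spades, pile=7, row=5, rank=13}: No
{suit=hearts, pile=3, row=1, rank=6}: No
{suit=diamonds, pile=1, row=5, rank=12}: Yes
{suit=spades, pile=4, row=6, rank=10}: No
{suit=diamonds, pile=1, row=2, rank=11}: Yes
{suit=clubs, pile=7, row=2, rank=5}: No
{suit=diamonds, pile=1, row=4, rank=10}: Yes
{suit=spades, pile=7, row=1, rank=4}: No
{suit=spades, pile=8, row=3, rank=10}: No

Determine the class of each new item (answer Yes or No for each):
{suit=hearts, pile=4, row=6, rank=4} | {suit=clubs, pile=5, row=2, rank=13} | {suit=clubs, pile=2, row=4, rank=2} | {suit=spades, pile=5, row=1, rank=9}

No, No, Yes, No

Rule: pile ≤ 2. This holds for each 'Yes' example and fails for each 'No' one.
{suit=hearts, pile=4, row=6, rank=4}: pile = 4, doesn't qualify → No.
{suit=clubs, pile=5, row=2, rank=13}: pile = 5, doesn't qualify → No.
{suit=clubs, pile=2, row=4, rank=2}: pile = 2, qualifies → Yes.
{suit=spades, pile=5, row=1, rank=9}: pile = 5, doesn't qualify → No.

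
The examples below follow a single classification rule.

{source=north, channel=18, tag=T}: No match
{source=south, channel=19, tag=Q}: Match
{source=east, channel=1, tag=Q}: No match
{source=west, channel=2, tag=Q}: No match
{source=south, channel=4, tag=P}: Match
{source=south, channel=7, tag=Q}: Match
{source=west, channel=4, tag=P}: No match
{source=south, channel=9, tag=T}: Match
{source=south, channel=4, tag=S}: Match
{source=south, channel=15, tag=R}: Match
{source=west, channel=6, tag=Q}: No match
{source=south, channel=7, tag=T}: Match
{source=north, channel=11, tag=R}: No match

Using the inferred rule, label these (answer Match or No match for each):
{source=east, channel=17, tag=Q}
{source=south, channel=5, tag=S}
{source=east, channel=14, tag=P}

No match, Match, No match

Rule: source is south. This holds for each 'Match' example and fails for each 'No match' one.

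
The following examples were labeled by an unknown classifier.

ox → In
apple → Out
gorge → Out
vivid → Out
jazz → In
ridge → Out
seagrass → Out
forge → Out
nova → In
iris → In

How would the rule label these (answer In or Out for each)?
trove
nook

The simplest hypothesis consistent with all the labels is: length ≤ 4.

Out, In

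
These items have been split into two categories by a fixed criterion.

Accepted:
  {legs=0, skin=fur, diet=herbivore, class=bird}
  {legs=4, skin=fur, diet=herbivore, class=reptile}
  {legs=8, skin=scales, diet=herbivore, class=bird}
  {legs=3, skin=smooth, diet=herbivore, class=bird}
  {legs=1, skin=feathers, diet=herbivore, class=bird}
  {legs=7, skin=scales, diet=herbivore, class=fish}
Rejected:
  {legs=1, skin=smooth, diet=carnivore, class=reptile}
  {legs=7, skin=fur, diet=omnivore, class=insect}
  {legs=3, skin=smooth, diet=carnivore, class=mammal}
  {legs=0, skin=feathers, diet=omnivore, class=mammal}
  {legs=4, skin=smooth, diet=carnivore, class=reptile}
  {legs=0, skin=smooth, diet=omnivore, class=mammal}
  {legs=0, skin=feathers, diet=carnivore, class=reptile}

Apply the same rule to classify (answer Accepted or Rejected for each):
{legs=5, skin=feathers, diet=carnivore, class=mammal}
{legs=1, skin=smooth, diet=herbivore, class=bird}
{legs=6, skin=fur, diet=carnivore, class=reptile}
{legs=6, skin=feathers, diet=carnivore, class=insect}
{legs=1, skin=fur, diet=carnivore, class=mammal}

Rejected, Accepted, Rejected, Rejected, Rejected

'Accepted' ⟺ diet is herbivore.
{legs=5, skin=feathers, diet=carnivore, class=mammal} — diet is carnivore, hence Rejected.
{legs=1, skin=smooth, diet=herbivore, class=bird} — diet is herbivore, hence Accepted.
{legs=6, skin=fur, diet=carnivore, class=reptile} — diet is carnivore, hence Rejected.
{legs=6, skin=feathers, diet=carnivore, class=insect} — diet is carnivore, hence Rejected.
{legs=1, skin=fur, diet=carnivore, class=mammal} — diet is carnivore, hence Rejected.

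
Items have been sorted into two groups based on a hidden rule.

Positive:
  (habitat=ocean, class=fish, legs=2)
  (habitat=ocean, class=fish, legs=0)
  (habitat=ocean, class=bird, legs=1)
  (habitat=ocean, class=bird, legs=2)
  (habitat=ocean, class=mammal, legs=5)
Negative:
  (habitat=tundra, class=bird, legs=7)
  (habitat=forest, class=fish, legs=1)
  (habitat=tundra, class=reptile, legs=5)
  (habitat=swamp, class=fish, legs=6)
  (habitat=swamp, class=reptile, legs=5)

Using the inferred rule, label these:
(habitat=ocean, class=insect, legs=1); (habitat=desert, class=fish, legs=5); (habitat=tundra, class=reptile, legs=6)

Positive, Negative, Negative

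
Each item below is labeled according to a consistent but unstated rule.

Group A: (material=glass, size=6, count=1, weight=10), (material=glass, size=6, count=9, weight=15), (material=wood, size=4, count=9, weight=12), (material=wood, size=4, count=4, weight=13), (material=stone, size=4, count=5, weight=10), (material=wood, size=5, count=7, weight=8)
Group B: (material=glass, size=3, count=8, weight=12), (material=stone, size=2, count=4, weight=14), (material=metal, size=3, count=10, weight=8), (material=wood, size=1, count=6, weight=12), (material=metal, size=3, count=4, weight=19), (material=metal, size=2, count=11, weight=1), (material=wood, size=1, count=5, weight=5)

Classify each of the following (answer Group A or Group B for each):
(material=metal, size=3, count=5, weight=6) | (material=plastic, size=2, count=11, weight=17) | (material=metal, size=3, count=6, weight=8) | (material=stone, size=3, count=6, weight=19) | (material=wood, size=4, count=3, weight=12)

Rule: size ≥ 4. This holds for each 'Group A' example and fails for each 'Group B' one.
Group B: (material=metal, size=3, count=5, weight=6), since size = 3. Group B: (material=plastic, size=2, count=11, weight=17), since size = 2. Group B: (material=metal, size=3, count=6, weight=8), since size = 3. Group B: (material=stone, size=3, count=6, weight=19), since size = 3. Group A: (material=wood, size=4, count=3, weight=12), since size = 4.

Group B, Group B, Group B, Group B, Group A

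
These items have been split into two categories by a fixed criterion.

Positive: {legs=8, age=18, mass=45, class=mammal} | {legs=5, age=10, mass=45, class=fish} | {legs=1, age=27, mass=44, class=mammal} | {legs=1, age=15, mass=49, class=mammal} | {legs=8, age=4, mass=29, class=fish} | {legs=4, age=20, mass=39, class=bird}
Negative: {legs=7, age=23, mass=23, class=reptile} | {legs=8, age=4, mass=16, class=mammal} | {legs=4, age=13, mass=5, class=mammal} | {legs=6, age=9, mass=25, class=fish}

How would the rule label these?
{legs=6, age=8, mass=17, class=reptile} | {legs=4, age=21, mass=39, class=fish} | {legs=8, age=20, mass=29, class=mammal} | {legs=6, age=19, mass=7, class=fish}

Negative, Positive, Positive, Negative

The simplest hypothesis consistent with all the labels is: mass ≥ 29.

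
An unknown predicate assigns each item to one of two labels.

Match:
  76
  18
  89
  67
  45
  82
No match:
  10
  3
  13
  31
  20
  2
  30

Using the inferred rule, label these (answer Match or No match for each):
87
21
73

Match, No match, Match

Rule: digit sum ≥ 5. This holds for each 'Match' example and fails for each 'No match' one.
87 → digit sum 8+7 = 15 → Match. 21 → digit sum 2+1 = 3 → No match. 73 → digit sum 7+3 = 10 → Match.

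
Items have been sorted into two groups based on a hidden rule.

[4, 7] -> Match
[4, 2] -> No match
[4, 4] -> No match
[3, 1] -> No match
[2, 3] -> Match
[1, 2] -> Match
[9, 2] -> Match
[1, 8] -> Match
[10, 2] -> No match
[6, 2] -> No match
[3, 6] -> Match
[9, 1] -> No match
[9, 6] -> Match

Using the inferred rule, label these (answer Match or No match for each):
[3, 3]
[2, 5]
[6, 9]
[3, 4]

Looking at the examples, the only property every 'Match' case has and every 'No match' case lacks is: sum is odd.

No match, Match, Match, Match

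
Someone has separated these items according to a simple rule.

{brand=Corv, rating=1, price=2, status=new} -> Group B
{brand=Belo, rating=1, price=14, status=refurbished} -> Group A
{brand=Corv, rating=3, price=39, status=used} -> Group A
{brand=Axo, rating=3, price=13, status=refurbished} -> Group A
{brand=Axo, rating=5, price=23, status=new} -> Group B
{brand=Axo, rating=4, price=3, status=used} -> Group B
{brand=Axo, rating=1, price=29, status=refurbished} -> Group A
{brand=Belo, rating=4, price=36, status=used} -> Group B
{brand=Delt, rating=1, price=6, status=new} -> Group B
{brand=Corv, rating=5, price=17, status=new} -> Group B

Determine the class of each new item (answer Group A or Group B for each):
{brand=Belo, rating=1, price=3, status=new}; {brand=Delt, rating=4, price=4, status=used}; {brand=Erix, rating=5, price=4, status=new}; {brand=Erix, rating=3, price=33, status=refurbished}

Group B, Group B, Group B, Group A

Every 'Group A' example satisfies: price ≥ 13 AND rating ≤ 3. None of the 'Group B' examples do.
{brand=Belo, rating=1, price=3, status=new}: price = 3, rating = 1 — does not pass, so Group B.
{brand=Delt, rating=4, price=4, status=used}: price = 4, rating = 4 — does not pass, so Group B.
{brand=Erix, rating=5, price=4, status=new}: price = 4, rating = 5 — does not pass, so Group B.
{brand=Erix, rating=3, price=33, status=refurbished}: price = 33, rating = 3 — fits, so Group A.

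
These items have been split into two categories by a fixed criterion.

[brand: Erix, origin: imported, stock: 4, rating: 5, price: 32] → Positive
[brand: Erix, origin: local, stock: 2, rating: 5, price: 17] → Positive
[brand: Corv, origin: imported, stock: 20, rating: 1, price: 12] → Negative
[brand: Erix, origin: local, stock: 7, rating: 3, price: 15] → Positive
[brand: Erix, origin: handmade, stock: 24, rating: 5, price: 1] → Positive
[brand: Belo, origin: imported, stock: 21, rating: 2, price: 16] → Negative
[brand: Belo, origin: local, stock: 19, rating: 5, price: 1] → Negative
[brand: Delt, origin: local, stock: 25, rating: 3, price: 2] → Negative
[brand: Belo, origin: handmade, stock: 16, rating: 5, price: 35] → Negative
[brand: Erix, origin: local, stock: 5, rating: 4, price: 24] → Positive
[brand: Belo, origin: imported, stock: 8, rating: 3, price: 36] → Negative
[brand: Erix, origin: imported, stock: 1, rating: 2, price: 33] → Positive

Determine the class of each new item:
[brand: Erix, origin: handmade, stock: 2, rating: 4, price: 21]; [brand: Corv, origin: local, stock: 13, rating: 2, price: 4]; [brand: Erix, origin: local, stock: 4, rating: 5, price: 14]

Positive, Negative, Positive

Looking at the examples, the only property every 'Positive' case has and every 'Negative' case lacks is: brand is Erix.
[brand: Erix, origin: handmade, stock: 2, rating: 4, price: 21]: Positive (brand is Erix). [brand: Corv, origin: local, stock: 13, rating: 2, price: 4]: Negative (brand is Corv). [brand: Erix, origin: local, stock: 4, rating: 5, price: 14]: Positive (brand is Erix).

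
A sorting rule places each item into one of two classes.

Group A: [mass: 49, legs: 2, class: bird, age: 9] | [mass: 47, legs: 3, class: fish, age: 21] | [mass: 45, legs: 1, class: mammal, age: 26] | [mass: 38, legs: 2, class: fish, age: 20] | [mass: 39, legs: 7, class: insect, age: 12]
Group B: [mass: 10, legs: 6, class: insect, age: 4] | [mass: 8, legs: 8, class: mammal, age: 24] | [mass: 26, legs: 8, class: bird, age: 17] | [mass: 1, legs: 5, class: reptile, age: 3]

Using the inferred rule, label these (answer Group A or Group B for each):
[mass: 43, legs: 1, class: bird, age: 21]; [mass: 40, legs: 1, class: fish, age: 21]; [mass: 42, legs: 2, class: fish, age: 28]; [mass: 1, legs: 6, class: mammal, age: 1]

Group A, Group A, Group A, Group B

The distinguishing property — mass ≥ 38 — holds for all the 'Group A' cases and none of the 'Group B' cases.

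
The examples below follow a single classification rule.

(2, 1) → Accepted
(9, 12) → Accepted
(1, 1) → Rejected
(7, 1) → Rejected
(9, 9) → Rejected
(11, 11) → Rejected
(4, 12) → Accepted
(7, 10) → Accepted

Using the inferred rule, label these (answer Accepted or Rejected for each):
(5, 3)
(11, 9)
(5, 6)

Rejected, Rejected, Accepted

One predicate separates the groups cleanly: product is even.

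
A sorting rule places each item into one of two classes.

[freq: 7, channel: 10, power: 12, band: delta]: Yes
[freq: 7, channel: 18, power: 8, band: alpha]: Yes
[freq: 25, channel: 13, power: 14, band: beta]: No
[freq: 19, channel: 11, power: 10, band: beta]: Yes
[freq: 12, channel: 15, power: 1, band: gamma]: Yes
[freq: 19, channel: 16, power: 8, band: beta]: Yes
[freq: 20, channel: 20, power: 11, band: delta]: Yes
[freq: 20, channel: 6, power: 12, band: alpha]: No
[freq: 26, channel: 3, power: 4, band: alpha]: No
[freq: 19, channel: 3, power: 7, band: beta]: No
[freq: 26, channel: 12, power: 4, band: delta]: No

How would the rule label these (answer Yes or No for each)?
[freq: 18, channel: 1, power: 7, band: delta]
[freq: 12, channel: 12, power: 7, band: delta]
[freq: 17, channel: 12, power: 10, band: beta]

The common property of the 'Yes' items is: channel ≥ 10 AND freq ≤ 20. No 'No' item has it.
[freq: 18, channel: 1, power: 7, band: delta]: No (channel = 1, freq = 18). [freq: 12, channel: 12, power: 7, band: delta]: Yes (channel = 12, freq = 12). [freq: 17, channel: 12, power: 10, band: beta]: Yes (channel = 12, freq = 17).

No, Yes, Yes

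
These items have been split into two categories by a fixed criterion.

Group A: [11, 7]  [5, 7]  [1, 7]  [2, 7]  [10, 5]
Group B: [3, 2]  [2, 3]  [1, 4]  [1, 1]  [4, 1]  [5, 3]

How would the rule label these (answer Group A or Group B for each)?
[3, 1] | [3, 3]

The classifier is using: second ≥ 5.

Group B, Group B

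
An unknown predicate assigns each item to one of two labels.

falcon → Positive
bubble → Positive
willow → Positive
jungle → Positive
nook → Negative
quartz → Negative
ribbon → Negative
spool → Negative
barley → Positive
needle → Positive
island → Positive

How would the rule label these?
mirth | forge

Negative, Negative

The simplest hypothesis consistent with all the labels is: even length AND contains 'l'.
mirth → length 5, no 'l' → Negative. forge → length 5, no 'l' → Negative.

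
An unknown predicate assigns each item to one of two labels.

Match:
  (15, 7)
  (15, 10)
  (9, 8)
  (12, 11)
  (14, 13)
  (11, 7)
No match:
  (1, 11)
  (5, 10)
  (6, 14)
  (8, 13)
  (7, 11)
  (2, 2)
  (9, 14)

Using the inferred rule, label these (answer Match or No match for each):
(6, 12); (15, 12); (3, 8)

The pattern is that an item is 'Match' exactly when: first > second.
(6, 12) — 6 < 12, hence No match. (15, 12) — 15 > 12, hence Match. (3, 8) — 3 < 8, hence No match.

No match, Match, No match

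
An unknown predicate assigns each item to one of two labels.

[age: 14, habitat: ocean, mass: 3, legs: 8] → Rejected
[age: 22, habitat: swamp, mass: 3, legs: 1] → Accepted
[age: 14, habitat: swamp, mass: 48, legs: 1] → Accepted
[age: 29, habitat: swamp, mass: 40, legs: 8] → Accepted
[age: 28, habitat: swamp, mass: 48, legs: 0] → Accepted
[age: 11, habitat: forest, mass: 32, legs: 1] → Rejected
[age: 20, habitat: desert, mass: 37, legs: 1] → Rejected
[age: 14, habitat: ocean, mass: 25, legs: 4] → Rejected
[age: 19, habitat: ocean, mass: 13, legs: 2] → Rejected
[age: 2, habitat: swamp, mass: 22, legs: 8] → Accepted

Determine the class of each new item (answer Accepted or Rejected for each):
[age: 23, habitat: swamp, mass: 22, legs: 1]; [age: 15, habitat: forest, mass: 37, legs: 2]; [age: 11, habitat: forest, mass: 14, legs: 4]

The classifier is using: habitat is swamp.

Accepted, Rejected, Rejected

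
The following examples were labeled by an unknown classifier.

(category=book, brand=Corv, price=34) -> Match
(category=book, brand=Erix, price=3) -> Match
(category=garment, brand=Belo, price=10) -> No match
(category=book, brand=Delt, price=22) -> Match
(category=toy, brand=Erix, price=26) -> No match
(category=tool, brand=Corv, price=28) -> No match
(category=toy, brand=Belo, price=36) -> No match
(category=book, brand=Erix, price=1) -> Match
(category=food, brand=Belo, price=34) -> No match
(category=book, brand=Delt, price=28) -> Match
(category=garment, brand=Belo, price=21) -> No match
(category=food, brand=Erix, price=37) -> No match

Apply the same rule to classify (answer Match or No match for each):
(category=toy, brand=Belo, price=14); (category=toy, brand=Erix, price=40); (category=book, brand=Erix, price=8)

No match, No match, Match

A rule that fits every label: category is book — true of each 'Match' example, false of each 'No match' one.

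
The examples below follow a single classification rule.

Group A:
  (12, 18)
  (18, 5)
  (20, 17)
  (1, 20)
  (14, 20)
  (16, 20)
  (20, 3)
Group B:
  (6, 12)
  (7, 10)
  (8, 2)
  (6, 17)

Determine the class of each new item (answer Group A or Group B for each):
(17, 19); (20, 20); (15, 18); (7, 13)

Group A, Group A, Group A, Group B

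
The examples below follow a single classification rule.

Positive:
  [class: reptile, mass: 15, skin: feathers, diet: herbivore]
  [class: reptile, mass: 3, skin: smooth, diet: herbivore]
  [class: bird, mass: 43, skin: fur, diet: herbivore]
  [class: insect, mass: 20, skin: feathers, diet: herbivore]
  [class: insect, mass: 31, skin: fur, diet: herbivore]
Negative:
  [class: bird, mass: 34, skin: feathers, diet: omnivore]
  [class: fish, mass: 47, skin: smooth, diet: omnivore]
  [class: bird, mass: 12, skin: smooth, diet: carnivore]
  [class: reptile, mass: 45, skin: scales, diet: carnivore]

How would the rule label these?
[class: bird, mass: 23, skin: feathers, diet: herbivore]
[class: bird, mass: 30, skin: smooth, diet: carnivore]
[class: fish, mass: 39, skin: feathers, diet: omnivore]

Positive, Negative, Negative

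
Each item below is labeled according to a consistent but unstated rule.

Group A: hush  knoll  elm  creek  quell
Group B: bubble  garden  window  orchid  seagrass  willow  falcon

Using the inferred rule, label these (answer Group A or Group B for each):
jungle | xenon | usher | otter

Group B, Group A, Group A, Group A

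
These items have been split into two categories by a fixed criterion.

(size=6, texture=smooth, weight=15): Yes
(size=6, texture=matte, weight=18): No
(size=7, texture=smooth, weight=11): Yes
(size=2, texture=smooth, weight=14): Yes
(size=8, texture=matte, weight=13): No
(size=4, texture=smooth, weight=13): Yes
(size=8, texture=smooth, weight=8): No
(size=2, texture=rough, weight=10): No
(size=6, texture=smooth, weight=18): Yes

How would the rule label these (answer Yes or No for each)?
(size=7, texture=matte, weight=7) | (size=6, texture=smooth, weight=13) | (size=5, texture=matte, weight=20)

No, Yes, No

'Yes' ⟺ texture is smooth AND size ≤ 7.
(size=7, texture=matte, weight=7): No (texture is matte, size = 7).
(size=6, texture=smooth, weight=13): Yes (texture is smooth, size = 6).
(size=5, texture=matte, weight=20): No (texture is matte, size = 5).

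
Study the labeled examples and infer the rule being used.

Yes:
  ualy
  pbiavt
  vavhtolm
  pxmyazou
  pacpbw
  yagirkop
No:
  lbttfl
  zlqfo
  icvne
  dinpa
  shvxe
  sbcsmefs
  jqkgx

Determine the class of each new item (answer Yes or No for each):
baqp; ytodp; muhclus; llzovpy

Yes, No, No, No

All 'Yes' examples share one property — even length AND contains 'a' — and every 'No' example lacks it.
baqp: Yes (length 4, has 'a'). ytodp: No (length 5, no 'a'). muhclus: No (length 7, no 'a'). llzovpy: No (length 7, no 'a').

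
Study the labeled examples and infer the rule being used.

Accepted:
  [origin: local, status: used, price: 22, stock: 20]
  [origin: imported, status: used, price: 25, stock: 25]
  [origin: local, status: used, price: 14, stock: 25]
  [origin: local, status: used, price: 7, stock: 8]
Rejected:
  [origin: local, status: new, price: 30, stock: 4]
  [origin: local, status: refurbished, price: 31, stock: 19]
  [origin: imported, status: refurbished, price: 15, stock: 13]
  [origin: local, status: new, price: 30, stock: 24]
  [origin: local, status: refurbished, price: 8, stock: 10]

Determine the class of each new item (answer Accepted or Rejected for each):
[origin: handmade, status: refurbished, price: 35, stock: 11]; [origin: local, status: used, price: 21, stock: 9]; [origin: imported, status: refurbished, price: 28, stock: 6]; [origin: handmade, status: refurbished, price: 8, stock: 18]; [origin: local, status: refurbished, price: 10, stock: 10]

Rejected, Accepted, Rejected, Rejected, Rejected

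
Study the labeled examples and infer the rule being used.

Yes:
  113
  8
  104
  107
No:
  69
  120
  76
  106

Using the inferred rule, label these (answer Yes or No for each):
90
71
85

No, Yes, No

The common property of the 'Yes' items is: ≡ 2 (mod 3). No 'No' item has it.
90: 90 mod 3 = 0, does not fit → No.
71: 71 mod 3 = 2, checks out → Yes.
85: 85 mod 3 = 1, does not fit → No.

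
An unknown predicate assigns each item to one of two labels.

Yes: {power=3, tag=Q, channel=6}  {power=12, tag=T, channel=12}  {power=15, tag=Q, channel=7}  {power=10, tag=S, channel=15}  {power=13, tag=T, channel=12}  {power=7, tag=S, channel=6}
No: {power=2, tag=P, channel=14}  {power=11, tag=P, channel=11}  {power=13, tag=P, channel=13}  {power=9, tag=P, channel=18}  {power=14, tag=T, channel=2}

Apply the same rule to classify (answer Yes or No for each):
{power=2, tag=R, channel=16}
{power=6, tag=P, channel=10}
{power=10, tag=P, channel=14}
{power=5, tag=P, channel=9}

Yes, No, No, No

The common property of the 'Yes' items is: tag is not P AND channel ≥ 6. No 'No' item has it.
{power=2, tag=R, channel=16}: tag is R, channel = 16, matches → Yes. {power=6, tag=P, channel=10}: tag is P, channel = 10, doesn't qualify → No. {power=10, tag=P, channel=14}: tag is P, channel = 14, doesn't qualify → No. {power=5, tag=P, channel=9}: tag is P, channel = 9, doesn't qualify → No.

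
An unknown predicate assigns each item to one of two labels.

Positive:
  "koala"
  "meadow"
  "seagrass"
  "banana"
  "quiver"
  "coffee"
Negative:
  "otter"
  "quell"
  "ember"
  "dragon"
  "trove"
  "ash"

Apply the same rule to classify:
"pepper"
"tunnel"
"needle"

Negative, Negative, Positive

Every 'Positive' example satisfies: has ≥ 3 vowels. None of the 'Negative' examples do.
"pepper" — 2 vowels, hence Negative.
"tunnel" — 2 vowels, hence Negative.
"needle" — 3 vowels, hence Positive.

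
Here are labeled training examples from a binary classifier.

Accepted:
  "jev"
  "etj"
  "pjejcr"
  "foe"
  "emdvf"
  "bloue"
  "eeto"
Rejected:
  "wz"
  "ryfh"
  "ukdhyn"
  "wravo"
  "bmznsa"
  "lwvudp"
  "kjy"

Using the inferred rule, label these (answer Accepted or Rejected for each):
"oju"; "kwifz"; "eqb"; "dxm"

Rejected, Rejected, Accepted, Rejected

Looking at the examples, the only property every 'Accepted' case has and every 'Rejected' case lacks is: contains 'e'.
"oju": no 'e' — doesn't qualify, so Rejected. "kwifz": no 'e' — doesn't qualify, so Rejected. "eqb": has 'e' — has this property, so Accepted. "dxm": no 'e' — doesn't qualify, so Rejected.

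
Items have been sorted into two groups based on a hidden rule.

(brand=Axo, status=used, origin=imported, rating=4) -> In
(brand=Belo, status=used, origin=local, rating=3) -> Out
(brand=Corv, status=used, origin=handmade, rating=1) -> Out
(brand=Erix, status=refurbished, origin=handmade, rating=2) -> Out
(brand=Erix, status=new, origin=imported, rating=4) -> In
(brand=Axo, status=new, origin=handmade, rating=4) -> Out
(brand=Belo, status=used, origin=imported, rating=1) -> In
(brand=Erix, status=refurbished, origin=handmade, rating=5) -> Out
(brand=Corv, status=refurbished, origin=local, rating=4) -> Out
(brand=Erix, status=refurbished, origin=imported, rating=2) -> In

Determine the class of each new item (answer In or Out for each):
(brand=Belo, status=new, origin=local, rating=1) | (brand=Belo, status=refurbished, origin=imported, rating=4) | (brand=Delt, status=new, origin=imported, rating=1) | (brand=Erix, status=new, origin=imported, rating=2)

The common property of the 'In' items is: origin is imported. No 'Out' item has it.
(brand=Belo, status=new, origin=local, rating=1): origin is local — doesn't qualify, so Out. (brand=Belo, status=refurbished, origin=imported, rating=4): origin is imported — checks out, so In. (brand=Delt, status=new, origin=imported, rating=1): origin is imported — checks out, so In. (brand=Erix, status=new, origin=imported, rating=2): origin is imported — checks out, so In.

Out, In, In, In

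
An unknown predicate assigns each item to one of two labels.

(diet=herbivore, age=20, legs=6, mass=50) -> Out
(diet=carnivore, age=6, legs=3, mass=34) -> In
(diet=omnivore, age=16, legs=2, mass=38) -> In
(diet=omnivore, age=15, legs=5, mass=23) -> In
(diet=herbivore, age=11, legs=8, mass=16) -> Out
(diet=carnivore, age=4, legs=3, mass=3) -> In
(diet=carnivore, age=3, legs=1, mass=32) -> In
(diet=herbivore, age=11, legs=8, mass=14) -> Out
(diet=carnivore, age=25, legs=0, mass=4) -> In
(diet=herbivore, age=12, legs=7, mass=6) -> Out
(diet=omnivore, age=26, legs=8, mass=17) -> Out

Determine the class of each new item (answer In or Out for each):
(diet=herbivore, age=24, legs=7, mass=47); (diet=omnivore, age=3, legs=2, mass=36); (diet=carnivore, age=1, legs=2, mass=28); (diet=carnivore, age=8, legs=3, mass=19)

Out, In, In, In

One predicate separates the groups cleanly: legs ≤ 5.
(diet=herbivore, age=24, legs=7, mass=47) — legs = 7, hence Out.
(diet=omnivore, age=3, legs=2, mass=36) — legs = 2, hence In.
(diet=carnivore, age=1, legs=2, mass=28) — legs = 2, hence In.
(diet=carnivore, age=8, legs=3, mass=19) — legs = 3, hence In.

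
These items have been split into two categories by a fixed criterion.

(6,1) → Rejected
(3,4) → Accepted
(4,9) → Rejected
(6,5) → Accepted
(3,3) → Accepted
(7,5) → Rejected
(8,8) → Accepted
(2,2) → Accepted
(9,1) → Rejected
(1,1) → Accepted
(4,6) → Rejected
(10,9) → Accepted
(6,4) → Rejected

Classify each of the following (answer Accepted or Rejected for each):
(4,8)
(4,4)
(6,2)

A rule that fits every label: |first − second| ≤ 1 — true of each 'Accepted' example, false of each 'Rejected' one.
(4,8) — |4−8| = 4, hence Rejected.
(4,4) — |4−4| = 0, hence Accepted.
(6,2) — |6−2| = 4, hence Rejected.

Rejected, Accepted, Rejected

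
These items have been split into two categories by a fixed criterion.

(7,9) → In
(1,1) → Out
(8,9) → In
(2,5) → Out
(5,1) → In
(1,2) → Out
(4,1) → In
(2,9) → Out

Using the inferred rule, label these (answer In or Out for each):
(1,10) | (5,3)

Out, In

The classifier is using: first ≥ 4.
(1,10) — first 1, hence Out. (5,3) — first 5, hence In.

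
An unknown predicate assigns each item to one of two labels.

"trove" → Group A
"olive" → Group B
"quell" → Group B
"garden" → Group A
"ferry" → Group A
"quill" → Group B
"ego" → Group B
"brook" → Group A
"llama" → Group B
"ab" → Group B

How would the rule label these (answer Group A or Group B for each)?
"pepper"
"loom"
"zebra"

Rule: contains 'r'. This holds for each 'Group A' example and fails for each 'Group B' one.
"pepper" → has 'r' → Group A. "loom" → no 'r' → Group B. "zebra" → has 'r' → Group A.

Group A, Group B, Group A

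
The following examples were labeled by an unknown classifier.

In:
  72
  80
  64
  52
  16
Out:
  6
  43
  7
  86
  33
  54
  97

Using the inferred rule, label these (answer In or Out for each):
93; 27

Out, Out

The rule appears to be: multiple of 4.
93: 93 = 4·23 + 1, does not satisfy this → Out.
27: 27 = 4·6 + 3, does not satisfy this → Out.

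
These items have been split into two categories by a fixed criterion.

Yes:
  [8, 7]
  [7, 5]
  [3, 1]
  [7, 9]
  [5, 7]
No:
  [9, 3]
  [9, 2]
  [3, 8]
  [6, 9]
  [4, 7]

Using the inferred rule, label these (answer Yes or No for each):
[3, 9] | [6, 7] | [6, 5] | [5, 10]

No, Yes, Yes, No

The distinguishing property — |first − second| ≤ 2 — holds for all the 'Yes' cases and none of the 'No' cases.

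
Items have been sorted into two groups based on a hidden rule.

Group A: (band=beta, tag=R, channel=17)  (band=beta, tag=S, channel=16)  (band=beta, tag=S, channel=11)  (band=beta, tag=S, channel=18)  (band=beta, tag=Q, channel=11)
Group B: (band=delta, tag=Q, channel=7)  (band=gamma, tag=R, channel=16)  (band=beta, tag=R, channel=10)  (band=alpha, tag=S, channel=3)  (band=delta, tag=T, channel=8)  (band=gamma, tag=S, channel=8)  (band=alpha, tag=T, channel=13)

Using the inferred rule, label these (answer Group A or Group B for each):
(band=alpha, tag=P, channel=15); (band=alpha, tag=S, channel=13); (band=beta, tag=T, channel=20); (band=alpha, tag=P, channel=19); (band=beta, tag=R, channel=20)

Every 'Group A' example satisfies: band is beta AND channel ≥ 11. None of the 'Group B' examples do.
Group B: (band=alpha, tag=P, channel=15), since band is alpha, channel = 15.
Group B: (band=alpha, tag=S, channel=13), since band is alpha, channel = 13.
Group A: (band=beta, tag=T, channel=20), since band is beta, channel = 20.
Group B: (band=alpha, tag=P, channel=19), since band is alpha, channel = 19.
Group A: (band=beta, tag=R, channel=20), since band is beta, channel = 20.

Group B, Group B, Group A, Group B, Group A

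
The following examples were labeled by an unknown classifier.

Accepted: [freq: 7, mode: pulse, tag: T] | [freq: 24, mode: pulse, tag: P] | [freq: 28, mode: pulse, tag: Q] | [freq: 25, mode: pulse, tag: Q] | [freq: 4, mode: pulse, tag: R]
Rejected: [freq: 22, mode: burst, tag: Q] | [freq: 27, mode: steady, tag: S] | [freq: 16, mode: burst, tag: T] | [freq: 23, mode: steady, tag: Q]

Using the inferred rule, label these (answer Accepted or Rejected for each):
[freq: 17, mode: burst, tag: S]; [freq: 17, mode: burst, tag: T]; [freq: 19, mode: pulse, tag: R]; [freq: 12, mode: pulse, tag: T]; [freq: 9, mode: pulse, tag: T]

Rejected, Rejected, Accepted, Accepted, Accepted

The pattern is that an item is 'Accepted' exactly when: mode is pulse.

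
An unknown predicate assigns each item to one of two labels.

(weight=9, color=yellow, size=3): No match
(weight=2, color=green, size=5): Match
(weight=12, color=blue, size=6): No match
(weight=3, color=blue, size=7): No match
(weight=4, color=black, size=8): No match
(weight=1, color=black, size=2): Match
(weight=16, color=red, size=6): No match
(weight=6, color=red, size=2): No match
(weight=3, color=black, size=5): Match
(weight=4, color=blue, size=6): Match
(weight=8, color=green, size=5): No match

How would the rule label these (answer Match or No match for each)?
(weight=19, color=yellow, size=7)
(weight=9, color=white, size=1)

Every 'Match' example satisfies: weight ≤ 4 AND size ≤ 6. None of the 'No match' examples do.
(weight=19, color=yellow, size=7): No match (weight = 19, size = 7). (weight=9, color=white, size=1): No match (weight = 9, size = 1).

No match, No match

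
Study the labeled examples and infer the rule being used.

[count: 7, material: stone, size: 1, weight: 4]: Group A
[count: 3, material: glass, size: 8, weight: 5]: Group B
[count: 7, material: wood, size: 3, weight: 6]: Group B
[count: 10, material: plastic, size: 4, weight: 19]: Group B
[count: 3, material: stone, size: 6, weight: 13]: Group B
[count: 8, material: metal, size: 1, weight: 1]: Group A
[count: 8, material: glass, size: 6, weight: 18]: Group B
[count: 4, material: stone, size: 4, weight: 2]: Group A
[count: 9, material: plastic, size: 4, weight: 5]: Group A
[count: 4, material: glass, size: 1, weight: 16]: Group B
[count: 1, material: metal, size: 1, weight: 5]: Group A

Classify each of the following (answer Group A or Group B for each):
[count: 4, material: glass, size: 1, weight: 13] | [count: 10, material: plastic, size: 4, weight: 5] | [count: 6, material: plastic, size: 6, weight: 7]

Group B, Group A, Group B

The pattern is that an item is 'Group A' exactly when: weight ≤ 5 AND size ≤ 4.
Group B: [count: 4, material: glass, size: 1, weight: 13], since weight = 13, size = 1.
Group A: [count: 10, material: plastic, size: 4, weight: 5], since weight = 5, size = 4.
Group B: [count: 6, material: plastic, size: 6, weight: 7], since weight = 7, size = 6.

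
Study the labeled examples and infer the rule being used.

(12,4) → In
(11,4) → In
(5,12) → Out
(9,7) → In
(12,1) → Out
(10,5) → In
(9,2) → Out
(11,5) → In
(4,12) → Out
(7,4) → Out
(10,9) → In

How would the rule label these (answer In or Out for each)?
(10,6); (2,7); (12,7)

In, Out, In

Rule: first > second AND sum ≥ 15. This holds for each 'In' example and fails for each 'Out' one.
(10,6): 10 > 6, 10+6 = 16 — matches, so In. (2,7): 2 < 7, 2+7 = 9 — does not satisfy this, so Out. (12,7): 12 > 7, 12+7 = 19 — matches, so In.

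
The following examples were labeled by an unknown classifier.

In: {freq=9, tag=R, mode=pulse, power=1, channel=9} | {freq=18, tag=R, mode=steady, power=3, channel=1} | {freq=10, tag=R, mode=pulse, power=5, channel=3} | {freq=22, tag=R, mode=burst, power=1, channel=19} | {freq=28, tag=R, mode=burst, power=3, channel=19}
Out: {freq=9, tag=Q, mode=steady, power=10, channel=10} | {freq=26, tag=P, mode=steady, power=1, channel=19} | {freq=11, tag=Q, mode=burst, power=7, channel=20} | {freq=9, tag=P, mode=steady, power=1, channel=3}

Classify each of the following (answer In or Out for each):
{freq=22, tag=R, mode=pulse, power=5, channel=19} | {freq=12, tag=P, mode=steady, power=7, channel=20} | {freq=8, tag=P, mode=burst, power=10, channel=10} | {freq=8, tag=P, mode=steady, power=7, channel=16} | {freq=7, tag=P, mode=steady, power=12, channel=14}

In, Out, Out, Out, Out

The rule appears to be: tag is R.
{freq=22, tag=R, mode=pulse, power=5, channel=19}: tag is R, matches → In.
{freq=12, tag=P, mode=steady, power=7, channel=20}: tag is P, fails the rule → Out.
{freq=8, tag=P, mode=burst, power=10, channel=10}: tag is P, fails the rule → Out.
{freq=8, tag=P, mode=steady, power=7, channel=16}: tag is P, fails the rule → Out.
{freq=7, tag=P, mode=steady, power=12, channel=14}: tag is P, fails the rule → Out.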